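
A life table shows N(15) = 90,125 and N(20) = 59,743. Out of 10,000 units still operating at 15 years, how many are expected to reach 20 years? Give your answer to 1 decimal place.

The relevant probability is 59,743/90,125 = 0.662890.
Expected number = 10,000 × 0.662890 = 6628.9.

6628.9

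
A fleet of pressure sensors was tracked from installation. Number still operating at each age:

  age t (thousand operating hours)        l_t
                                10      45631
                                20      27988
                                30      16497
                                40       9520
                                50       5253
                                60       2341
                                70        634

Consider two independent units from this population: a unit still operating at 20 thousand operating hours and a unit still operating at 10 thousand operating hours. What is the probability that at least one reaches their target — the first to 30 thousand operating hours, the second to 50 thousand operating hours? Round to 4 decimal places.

0.6367

p₁ = l_30/l_20 = 16497/27988 = 0.589431; p₂ = l_50/l_10 = 5253/45631 = 0.115119.
P(at least one) = 1 − (1−p₁)(1−p₂) = 1 − 0.410569 × 0.884881 = 0.636695.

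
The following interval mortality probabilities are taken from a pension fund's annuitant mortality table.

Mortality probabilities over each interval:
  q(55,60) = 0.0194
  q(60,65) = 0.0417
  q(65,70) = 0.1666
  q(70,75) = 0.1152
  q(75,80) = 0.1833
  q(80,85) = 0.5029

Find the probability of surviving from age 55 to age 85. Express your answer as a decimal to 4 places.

0.2813

P(survive 55→85) = (1 − 0.0194) × (1 − 0.0417) × (1 − 0.1666) × (1 − 0.1152) × (1 − 0.1833) × (1 − 0.5029).
= 0.9806 × 0.9583 × 0.8334 × 0.8848 × 0.8167 × 0.4971 = 0.281319.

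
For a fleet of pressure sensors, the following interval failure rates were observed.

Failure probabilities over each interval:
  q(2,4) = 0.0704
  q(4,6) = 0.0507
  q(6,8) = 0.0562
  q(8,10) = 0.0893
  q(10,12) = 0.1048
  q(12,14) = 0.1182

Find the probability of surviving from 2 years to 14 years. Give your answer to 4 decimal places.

The overall survival probability is (1 − 0.0704) × (1 − 0.0507) × (1 − 0.0562) × (1 − 0.0893) × (1 − 0.1048) × (1 − 0.1182).
= 0.9296 × 0.9493 × 0.9438 × 0.9107 × 0.8952 × 0.8818 = 0.598749.

0.5987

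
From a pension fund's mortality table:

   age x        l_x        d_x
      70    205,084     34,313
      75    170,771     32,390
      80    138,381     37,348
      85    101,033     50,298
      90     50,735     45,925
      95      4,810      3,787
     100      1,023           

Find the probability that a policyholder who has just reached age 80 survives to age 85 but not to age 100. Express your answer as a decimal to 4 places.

0.7227

We want 5|15q80 = (l_85 − l_100)/l_80.
This is the probability of reaching 85 but not 100, conditional on being alive at 80: (l_85 − l_100) / l_80.
= (101,033 − 1,023) / 138,381 = 100,010 / 138,381 = 0.722715.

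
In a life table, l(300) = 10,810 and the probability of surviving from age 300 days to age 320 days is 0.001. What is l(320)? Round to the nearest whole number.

11

l(320) = l(300) × p = 10,810 × 0.001 = 11.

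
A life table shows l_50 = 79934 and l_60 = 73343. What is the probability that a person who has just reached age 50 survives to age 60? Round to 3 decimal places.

0.918

The conditional survival probability is l_60/l_50 = 73343/79934 = 0.917544.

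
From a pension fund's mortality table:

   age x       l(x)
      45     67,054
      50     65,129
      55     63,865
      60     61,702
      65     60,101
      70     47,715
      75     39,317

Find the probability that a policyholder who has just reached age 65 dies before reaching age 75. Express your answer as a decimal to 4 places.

P(die before 75 | alive at 65) = 1 − l(75)/l(65) = 1 − 39,317/60,101 = (20,784)/60,101 = 0.345818.

0.3458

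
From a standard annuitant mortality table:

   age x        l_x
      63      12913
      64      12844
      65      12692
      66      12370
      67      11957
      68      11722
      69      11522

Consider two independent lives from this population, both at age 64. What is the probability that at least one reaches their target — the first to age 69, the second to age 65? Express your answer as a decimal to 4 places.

p₁ = l_69/l_64 = 11522/12844 = 0.897073; p₂ = l_65/l_64 = 12692/12844 = 0.988166.
P(at least one) = 1 − (1−p₁)(1−p₂) = 1 − 0.102927 × 0.011834 = 0.998782.

0.9988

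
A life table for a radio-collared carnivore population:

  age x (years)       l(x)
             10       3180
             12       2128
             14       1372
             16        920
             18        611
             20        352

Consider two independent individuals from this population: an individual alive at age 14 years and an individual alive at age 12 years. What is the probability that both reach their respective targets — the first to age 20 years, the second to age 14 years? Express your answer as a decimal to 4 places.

p₁ = l(20)/l(14) = 352/1372 = 0.256560; p₂ = l(14)/l(12) = 1372/2128 = 0.644737.
P(both) = p₁ × p₂ = 0.256560 × 0.644737 = 0.165414.

0.1654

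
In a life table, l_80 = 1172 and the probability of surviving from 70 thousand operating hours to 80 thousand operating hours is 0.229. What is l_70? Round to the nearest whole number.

5118

l_70 = l_80 / p = 1172 / 0.229 = 5118.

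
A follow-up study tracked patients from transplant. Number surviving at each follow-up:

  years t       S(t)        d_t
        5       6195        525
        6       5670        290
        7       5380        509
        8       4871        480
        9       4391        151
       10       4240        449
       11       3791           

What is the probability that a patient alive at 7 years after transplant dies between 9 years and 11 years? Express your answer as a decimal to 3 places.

0.112

This is the probability of reaching 9 but not 11, conditional on being alive at 7: (S(9) − S(11)) / S(7).
= (4391 − 3791) / 5380 = 600 / 5380 = 0.111524.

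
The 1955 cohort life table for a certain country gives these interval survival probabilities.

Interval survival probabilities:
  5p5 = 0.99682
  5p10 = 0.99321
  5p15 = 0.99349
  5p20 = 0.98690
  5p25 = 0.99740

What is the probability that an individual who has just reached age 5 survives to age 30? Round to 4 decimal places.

0.9682

The overall survival probability is 0.99682 × 0.99321 × 0.99349 × 0.98690 × 0.99740.
= 0.968197.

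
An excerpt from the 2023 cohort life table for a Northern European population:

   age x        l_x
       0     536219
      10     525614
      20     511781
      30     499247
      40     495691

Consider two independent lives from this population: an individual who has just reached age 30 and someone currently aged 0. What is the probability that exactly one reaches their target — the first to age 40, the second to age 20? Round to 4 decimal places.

p₁ = l_40/l_30 = 495691/499247 = 0.992877; p₂ = l_20/l_0 = 511781/536219 = 0.954425.
P(exactly one) = p₁(1−p₂) + (1−p₁)p₂ = 0.045250 + 0.006798 = 0.052049.

0.0520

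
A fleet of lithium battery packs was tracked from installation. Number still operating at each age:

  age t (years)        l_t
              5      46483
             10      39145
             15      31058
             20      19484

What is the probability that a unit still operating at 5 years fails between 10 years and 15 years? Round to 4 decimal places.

This is the probability of reaching 10 but not 15, conditional on being operational at 5: (l_10 − l_15) / l_5.
= (39145 − 31058) / 46483 = 8087 / 46483 = 0.173978.

0.1740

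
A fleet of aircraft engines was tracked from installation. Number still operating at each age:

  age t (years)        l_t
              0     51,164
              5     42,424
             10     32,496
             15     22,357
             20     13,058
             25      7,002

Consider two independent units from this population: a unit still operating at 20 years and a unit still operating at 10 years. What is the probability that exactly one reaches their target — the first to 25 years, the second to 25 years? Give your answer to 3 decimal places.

p₁ = l_25/l_20 = 7,002/13,058 = 0.536223; p₂ = l_25/l_10 = 7,002/32,496 = 0.215473.
P(exactly one) = p₁(1−p₂) + (1−p₁)p₂ = 0.420681 + 0.099931 = 0.520613.

0.521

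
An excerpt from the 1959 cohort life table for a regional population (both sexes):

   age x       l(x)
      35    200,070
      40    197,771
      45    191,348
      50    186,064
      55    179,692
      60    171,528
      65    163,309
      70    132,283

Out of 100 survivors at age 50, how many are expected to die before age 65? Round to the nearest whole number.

The relevant probability is 1 − 163,309/186,064 = 0.122297.
Expected number = 100 × 0.122297 = 12.

12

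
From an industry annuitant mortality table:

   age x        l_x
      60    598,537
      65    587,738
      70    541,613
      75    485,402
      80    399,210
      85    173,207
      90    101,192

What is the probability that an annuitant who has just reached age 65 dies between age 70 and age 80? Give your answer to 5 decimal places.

0.24229

We want 5|10q65 = (l_70 − l_80)/l_65.
This is the probability of reaching 70 but not 80, conditional on being alive at 65: (l_70 − l_80) / l_65.
= (541,613 − 399,210) / 587,738 = 142,403 / 587,738 = 0.242290.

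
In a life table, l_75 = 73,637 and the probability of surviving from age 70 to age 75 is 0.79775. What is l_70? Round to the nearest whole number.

92306

l_70 = l_75 / p = 73,637 / 0.79775 = 92306.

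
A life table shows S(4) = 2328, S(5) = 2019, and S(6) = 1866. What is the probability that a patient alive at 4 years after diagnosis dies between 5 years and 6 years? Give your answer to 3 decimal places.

This is the probability of reaching 5 but not 6, conditional on being alive at 4: (S(5) − S(6)) / S(4).
= (2019 − 1866) / 2328 = 153 / 2328 = 0.065722.

0.066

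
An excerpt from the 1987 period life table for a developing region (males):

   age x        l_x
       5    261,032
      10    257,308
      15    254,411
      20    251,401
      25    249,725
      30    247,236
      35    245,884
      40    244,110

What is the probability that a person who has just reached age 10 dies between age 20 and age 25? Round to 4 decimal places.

We want 10|5q10 = (l_20 − l_25)/l_10.
This is the probability of reaching 20 but not 25, conditional on being alive at 10: (l_20 − l_25) / l_10.
= (251,401 − 249,725) / 257,308 = 1,676 / 257,308 = 0.006514.

0.0065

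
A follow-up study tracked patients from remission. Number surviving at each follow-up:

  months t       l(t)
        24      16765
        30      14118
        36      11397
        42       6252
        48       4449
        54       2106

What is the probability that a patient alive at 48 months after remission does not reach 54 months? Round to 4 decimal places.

P(die before 54 | alive at 48) = 1 − l(54)/l(48) = 1 − 2106/4449 = (2343)/4449 = 0.526635.

0.5266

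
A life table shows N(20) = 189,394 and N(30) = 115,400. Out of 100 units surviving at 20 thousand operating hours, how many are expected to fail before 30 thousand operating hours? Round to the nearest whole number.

39

The relevant probability is 1 − 115,400/189,394 = 0.390688.
Expected number = 100 × 0.390688 = 39.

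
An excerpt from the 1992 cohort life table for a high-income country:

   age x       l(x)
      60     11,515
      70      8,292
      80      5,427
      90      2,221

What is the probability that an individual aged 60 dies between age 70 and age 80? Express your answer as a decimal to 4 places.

This is the probability of reaching 70 but not 80, conditional on being alive at 60: (l(70) − l(80)) / l(60).
= (8,292 − 5,427) / 11,515 = 2,865 / 11,515 = 0.248806.

0.2488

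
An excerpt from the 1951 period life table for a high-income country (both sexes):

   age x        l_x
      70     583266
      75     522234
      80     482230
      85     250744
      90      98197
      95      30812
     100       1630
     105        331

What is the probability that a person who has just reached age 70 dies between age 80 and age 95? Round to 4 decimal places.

0.7739

We want 10|15q70 = (l_80 − l_95)/l_70.
This is the probability of reaching 80 but not 95, conditional on being alive at 70: (l_80 − l_95) / l_70.
= (482230 − 30812) / 583266 = 451418 / 583266 = 0.773949.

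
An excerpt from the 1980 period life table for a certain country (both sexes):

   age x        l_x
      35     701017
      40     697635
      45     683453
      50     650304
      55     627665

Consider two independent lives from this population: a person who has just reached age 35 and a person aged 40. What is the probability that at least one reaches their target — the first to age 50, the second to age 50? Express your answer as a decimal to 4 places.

p₁ = l_50/l_35 = 650304/701017 = 0.927658; p₂ = l_50/l_40 = 650304/697635 = 0.932155.
P(at least one) = 1 − (1−p₁)(1−p₂) = 1 − 0.072342 × 0.067845 = 0.995092.

0.9951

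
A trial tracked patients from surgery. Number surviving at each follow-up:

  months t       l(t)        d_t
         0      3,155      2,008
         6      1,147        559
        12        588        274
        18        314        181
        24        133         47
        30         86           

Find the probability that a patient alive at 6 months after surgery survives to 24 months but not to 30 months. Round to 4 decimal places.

0.0410

This is the probability of reaching 24 but not 30, conditional on being alive at 6: (l(24) − l(30)) / l(6).
= (133 − 86) / 1,147 = 47 / 1,147 = 0.040976.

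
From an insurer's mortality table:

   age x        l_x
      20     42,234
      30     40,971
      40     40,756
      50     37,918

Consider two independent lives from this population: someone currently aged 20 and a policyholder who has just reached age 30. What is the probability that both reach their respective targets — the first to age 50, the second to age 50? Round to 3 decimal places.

0.831

p₁ = l_50/l_20 = 37,918/42,234 = 0.897807; p₂ = l_50/l_30 = 37,918/40,971 = 0.925484.
P(both) = p₁ × p₂ = 0.897807 × 0.925484 = 0.830906.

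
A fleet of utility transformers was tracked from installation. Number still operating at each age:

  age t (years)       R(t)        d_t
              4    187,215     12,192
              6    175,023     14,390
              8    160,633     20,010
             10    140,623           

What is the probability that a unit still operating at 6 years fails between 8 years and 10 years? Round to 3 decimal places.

This is the probability of reaching 8 but not 10, conditional on being operational at 6: (R(8) − R(10)) / R(6).
= (160,633 − 140,623) / 175,023 = 20,010 / 175,023 = 0.114328.

0.114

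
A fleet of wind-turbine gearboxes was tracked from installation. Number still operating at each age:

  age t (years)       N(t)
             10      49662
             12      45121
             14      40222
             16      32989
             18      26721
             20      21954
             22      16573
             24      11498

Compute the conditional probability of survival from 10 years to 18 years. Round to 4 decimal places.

0.5381

The conditional survival probability is N(18)/N(10) = 26721/49662 = 0.538057.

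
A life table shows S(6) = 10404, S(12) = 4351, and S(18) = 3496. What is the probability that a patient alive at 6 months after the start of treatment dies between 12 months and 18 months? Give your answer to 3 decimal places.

0.082

This is the probability of reaching 12 but not 18, conditional on being alive at 6: (S(12) − S(18)) / S(6).
= (4351 − 3496) / 10404 = 855 / 10404 = 0.082180.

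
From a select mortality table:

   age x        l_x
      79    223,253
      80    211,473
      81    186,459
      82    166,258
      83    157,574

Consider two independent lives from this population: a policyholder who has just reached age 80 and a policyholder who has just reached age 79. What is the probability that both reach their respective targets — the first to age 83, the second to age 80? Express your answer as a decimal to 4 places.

0.7058

p₁ = l_83/l_80 = 157,574/211,473 = 0.745126; p₂ = l_80/l_79 = 211,473/223,253 = 0.947235.
P(both) = p₁ × p₂ = 0.745126 × 0.947235 = 0.705809.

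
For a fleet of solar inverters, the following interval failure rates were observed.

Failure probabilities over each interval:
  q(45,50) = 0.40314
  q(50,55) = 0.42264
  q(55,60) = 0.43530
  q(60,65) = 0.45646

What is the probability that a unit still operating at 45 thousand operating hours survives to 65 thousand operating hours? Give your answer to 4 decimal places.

P(survive 45→65) = (1 − 0.40314) × (1 − 0.42264) × (1 − 0.43530) × (1 − 0.45646).
= 0.59686 × 0.57736 × 0.56470 × 0.54354 = 0.105771.

0.1058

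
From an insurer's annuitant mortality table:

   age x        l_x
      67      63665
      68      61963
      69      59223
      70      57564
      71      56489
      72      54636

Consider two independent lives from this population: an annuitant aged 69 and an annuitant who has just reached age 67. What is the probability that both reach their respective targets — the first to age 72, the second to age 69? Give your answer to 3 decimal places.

0.858

p₁ = l_72/l_69 = 54636/59223 = 0.922547; p₂ = l_69/l_67 = 59223/63665 = 0.930229.
P(both) = p₁ × p₂ = 0.922547 × 0.930229 = 0.858180.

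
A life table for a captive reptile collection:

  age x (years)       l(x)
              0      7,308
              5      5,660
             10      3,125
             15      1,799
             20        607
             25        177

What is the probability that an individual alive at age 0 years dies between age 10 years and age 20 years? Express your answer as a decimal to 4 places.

This is the probability of reaching 10 but not 20, conditional on being alive at 0: (l(10) − l(20)) / l(0).
= (3,125 − 607) / 7,308 = 2,518 / 7,308 = 0.344554.

0.3446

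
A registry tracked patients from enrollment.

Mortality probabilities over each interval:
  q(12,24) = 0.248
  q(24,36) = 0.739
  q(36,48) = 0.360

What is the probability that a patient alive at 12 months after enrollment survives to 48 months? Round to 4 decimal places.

0.1256

The overall survival probability is (1 − 0.248) × (1 − 0.739) × (1 − 0.360).
= 0.752 × 0.261 × 0.640 = 0.125614.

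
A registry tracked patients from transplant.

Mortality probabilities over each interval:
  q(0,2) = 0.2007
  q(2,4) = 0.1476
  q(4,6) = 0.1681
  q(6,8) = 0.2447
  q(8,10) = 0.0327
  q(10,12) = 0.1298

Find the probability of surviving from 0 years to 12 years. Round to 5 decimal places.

0.36035

Chaining the interval survival probabilities: (1 − 0.2007) × (1 − 0.1476) × (1 − 0.1681) × (1 − 0.2447) × (1 − 0.0327) × (1 − 0.1298).
= 0.7993 × 0.8524 × 0.8319 × 0.7553 × 0.9673 × 0.8702 = 0.360350.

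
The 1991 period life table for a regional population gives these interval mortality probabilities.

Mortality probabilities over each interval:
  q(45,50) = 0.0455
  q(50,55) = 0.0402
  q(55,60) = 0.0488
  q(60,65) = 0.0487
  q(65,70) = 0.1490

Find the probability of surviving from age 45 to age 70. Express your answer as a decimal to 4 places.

P(survive 45→70) = (1 − 0.0455) × (1 − 0.0402) × (1 − 0.0488) × (1 − 0.0487) × (1 − 0.1490).
= 0.9545 × 0.9598 × 0.9512 × 0.9513 × 0.8510 = 0.705465.

0.7055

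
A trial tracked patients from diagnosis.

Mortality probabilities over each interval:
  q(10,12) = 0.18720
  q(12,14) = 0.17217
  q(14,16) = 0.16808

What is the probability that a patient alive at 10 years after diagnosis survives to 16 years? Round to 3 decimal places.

Survival from 10 to 16 is the product of surviving each interval: (1 − 0.18720) × (1 − 0.17217) × (1 − 0.16808).
= 0.81280 × 0.82783 × 0.83192 = 0.559766.

0.560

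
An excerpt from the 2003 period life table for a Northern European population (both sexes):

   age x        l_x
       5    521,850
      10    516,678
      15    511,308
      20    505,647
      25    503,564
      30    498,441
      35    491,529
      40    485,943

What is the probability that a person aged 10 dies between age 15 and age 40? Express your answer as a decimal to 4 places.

This is the probability of reaching 15 but not 40, conditional on being alive at 10: (l_15 − l_40) / l_10.
= (511,308 − 485,943) / 516,678 = 25,365 / 516,678 = 0.049092.

0.0491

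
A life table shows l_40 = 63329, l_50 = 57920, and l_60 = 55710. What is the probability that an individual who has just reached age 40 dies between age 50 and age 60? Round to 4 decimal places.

We want 10|10q40 = (l_50 − l_60)/l_40.
This is the probability of reaching 50 but not 60, conditional on being alive at 40: (l_50 − l_60) / l_40.
= (57920 − 55710) / 63329 = 2210 / 63329 = 0.034897.

0.0349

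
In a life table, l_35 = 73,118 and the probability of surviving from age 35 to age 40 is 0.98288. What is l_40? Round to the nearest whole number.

71866

l_40 = l_35 × p = 73,118 × 0.98288 = 71866.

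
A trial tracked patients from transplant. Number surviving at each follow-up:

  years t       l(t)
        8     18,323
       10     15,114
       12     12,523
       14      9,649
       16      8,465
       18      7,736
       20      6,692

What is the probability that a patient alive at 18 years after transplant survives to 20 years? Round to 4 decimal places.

The conditional survival probability is l(20)/l(18) = 6,692/7,736 = 0.865047.

0.8650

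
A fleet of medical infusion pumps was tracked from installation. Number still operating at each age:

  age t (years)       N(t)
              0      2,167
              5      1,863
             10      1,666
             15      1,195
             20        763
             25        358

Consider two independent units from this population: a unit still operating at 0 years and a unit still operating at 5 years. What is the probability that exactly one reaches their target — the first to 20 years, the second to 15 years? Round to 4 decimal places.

p₁ = N(20)/N(0) = 763/2,167 = 0.352100; p₂ = N(15)/N(5) = 1,195/1,863 = 0.641439.
P(exactly one) = p₁(1−p₂) + (1−p₁)p₂ = 0.126249 + 0.415588 = 0.541838.

0.5418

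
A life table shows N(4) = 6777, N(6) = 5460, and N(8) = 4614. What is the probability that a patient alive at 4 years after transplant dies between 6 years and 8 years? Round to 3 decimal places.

This is the probability of reaching 6 but not 8, conditional on being alive at 4: (N(6) − N(8)) / N(4).
= (5460 − 4614) / 6777 = 846 / 6777 = 0.124834.

0.125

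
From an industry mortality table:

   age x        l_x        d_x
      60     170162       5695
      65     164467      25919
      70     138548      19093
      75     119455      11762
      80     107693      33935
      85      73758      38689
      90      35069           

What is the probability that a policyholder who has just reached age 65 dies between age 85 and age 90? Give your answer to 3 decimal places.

0.235

This is the probability of reaching 85 but not 90, conditional on being alive at 65: (l_85 − l_90) / l_65.
= (73758 − 35069) / 164467 = 38689 / 164467 = 0.235239.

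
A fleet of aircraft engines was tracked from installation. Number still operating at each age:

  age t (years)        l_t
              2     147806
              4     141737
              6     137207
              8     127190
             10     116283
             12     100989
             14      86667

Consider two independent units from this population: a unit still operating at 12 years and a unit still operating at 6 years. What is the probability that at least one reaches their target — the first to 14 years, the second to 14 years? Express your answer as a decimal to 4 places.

0.9478

p₁ = l_14/l_12 = 86667/100989 = 0.858183; p₂ = l_14/l_6 = 86667/137207 = 0.631651.
P(at least one) = 1 − (1−p₁)(1−p₂) = 1 − 0.141817 × 0.368349 = 0.947762.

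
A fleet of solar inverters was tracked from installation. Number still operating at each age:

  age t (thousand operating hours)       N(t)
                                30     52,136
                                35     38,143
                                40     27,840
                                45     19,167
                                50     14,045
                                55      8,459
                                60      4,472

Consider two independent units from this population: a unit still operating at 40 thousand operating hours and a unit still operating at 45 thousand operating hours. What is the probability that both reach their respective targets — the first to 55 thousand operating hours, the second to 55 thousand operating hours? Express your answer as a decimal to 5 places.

0.13410

p₁ = N(55)/N(40) = 8,459/27,840 = 0.303843; p₂ = N(55)/N(45) = 8,459/19,167 = 0.441331.
P(both) = p₁ × p₂ = 0.303843 × 0.441331 = 0.134095.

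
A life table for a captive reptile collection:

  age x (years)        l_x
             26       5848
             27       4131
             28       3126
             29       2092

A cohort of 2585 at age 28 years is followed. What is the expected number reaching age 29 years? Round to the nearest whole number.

The relevant probability is 2092/3126 = 0.669226.
Expected number = 2585 × 0.669226 = 1730.

1730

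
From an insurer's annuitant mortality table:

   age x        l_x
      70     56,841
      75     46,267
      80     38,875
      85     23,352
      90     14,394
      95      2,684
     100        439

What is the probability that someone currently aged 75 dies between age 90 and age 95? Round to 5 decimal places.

This is the probability of reaching 90 but not 95, conditional on being alive at 75: (l_90 − l_95) / l_75.
= (14,394 − 2,684) / 46,267 = 11,710 / 46,267 = 0.253096.

0.25310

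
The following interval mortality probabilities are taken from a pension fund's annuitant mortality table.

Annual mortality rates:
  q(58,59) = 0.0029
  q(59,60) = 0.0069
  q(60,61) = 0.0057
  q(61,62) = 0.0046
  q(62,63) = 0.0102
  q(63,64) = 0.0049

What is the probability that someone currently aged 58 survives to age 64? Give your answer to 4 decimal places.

The overall survival probability is (1 − 0.0029) × (1 − 0.0069) × (1 − 0.0057) × (1 − 0.0046) × (1 − 0.0102) × (1 − 0.0049).
= 0.9971 × 0.9931 × 0.9943 × 0.9954 × 0.9898 × 0.9951 = 0.965297.

0.9653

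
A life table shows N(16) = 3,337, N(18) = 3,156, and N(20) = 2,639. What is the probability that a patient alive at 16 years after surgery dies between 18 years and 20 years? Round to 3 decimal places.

0.155

This is the probability of reaching 18 but not 20, conditional on being alive at 16: (N(18) − N(20)) / N(16).
= (3,156 − 2,639) / 3,337 = 517 / 3,337 = 0.154930.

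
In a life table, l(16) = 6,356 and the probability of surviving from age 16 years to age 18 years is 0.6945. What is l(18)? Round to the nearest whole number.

l(18) = l(16) × p = 6,356 × 0.6945 = 4414.

4414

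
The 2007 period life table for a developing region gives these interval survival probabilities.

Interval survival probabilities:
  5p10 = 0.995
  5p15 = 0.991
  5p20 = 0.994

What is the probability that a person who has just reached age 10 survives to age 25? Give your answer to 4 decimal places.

Survival from 10 to 25 is the product of surviving each interval: 0.995 × 0.991 × 0.994.
= 0.980129.

0.9801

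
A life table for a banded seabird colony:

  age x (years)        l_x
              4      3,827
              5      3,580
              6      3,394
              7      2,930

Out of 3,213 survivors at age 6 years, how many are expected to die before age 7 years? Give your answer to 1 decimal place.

The relevant probability is 1 − 2,930/3,394 = 0.136712.
Expected number = 3,213 × 0.136712 = 439.3.

439.3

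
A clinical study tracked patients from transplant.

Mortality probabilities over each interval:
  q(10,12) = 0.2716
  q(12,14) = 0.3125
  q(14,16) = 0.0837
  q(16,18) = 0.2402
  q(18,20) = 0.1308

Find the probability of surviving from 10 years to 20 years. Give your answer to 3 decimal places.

0.303

Chaining the interval survival probabilities: (1 − 0.2716) × (1 − 0.3125) × (1 − 0.0837) × (1 − 0.2402) × (1 − 0.1308).
= 0.7284 × 0.6875 × 0.9163 × 0.7598 × 0.8692 = 0.303040.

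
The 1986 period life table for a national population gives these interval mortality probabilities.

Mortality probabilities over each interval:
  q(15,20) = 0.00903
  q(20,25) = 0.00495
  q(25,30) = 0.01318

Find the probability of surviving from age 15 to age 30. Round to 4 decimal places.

Survival from 15 to 30 is the product of surviving each interval: (1 − 0.00903) × (1 − 0.00495) × (1 − 0.01318).
= 0.99097 × 0.99505 × 0.98682 = 0.973068.

0.9731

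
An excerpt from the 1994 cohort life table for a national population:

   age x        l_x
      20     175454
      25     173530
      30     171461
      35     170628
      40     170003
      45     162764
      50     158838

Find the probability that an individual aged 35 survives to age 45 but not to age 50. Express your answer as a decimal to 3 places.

0.023

This is the probability of reaching 45 but not 50, conditional on being alive at 35: (l_45 − l_50) / l_35.
= (162764 − 158838) / 170628 = 3926 / 170628 = 0.023009.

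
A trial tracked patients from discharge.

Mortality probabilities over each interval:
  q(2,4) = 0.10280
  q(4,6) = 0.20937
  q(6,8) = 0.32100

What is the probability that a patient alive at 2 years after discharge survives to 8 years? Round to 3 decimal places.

0.482

Survival from 2 to 8 is the product of surviving each interval: (1 − 0.10280) × (1 − 0.20937) × (1 − 0.32100).
= 0.89720 × 0.79063 × 0.67900 = 0.481651.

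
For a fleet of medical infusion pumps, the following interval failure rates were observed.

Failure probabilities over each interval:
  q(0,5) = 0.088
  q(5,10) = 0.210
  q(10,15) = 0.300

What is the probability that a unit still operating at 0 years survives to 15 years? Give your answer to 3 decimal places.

P(survive 0→15) = (1 − 0.088) × (1 − 0.210) × (1 − 0.300).
= 0.912 × 0.790 × 0.700 = 0.504336.

0.504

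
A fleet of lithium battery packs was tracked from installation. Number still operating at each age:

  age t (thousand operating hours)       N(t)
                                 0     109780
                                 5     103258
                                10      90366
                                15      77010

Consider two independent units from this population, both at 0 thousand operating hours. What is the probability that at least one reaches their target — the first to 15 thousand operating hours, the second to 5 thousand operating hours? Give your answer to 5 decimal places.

p₁ = N(15)/N(0) = 77010/109780 = 0.701494; p₂ = N(5)/N(0) = 103258/109780 = 0.940590.
P(at least one) = 1 − (1−p₁)(1−p₂) = 1 − 0.298506 × 0.059410 = 0.982266.

0.98227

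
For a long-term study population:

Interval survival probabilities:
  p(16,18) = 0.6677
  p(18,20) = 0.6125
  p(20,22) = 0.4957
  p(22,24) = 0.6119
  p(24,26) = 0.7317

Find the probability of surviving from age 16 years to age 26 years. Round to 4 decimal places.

0.0908

The overall survival probability is 0.6677 × 0.6125 × 0.4957 × 0.6119 × 0.7317.
= 0.090765.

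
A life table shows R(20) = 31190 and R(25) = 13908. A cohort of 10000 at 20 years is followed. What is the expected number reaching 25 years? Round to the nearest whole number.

The relevant probability is 13908/31190 = 0.445912.
Expected number = 10000 × 0.445912 = 4459.

4459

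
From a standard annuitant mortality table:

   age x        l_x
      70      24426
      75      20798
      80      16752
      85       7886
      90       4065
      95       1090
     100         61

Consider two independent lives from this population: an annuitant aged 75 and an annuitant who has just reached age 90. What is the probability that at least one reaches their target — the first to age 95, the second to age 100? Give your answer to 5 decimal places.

0.06663

p₁ = l_95/l_75 = 1090/20798 = 0.052409; p₂ = l_100/l_90 = 61/4065 = 0.015006.
P(at least one) = 1 − (1−p₁)(1−p₂) = 1 − 0.947591 × 0.984994 = 0.066629.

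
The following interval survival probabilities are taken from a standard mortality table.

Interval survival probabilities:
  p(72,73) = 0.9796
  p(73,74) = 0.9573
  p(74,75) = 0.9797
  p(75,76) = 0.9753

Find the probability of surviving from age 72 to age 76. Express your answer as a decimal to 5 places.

Chaining the interval survival probabilities: 0.9796 × 0.9573 × 0.9797 × 0.9753.
= 0.896042.

0.89604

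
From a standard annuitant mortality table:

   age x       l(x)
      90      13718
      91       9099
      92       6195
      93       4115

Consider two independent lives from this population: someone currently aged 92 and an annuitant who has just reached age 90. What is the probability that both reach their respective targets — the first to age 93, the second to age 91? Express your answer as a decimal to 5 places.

p₁ = l(93)/l(92) = 4115/6195 = 0.664245; p₂ = l(91)/l(90) = 9099/13718 = 0.663289.
P(both) = p₁ × p₂ = 0.664245 × 0.663289 = 0.440586.

0.44059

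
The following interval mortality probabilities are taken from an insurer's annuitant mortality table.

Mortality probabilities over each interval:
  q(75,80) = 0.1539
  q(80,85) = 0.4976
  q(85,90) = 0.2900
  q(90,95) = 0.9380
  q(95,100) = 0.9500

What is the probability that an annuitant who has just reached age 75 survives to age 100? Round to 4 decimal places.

0.0009

Survival from 75 to 100 is the product of surviving each interval: (1 − 0.1539) × (1 − 0.4976) × (1 − 0.2900) × (1 − 0.9380) × (1 − 0.9500).
= 0.8461 × 0.5024 × 0.7100 × 0.0620 × 0.0500 = 0.000936.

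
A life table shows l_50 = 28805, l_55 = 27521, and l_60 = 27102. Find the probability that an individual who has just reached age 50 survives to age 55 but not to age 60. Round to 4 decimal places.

We want 5|5q50 = (l_55 − l_60)/l_50.
This is the probability of reaching 55 but not 60, conditional on being alive at 50: (l_55 − l_60) / l_50.
= (27521 − 27102) / 28805 = 419 / 28805 = 0.014546.

0.0145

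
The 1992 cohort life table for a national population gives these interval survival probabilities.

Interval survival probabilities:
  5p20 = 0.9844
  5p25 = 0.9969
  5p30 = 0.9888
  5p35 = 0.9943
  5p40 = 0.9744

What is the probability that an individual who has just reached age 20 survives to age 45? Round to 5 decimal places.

Chaining the interval survival probabilities: 0.9844 × 0.9969 × 0.9888 × 0.9943 × 0.9744.
= 0.940127.

0.94013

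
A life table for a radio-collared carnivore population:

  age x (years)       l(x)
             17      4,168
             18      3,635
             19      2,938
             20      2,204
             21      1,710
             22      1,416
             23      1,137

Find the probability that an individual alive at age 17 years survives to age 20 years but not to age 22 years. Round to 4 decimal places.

0.1891

This is the probability of reaching 20 but not 22, conditional on being alive at 17: (l(20) − l(22)) / l(17).
= (2,204 − 1,416) / 4,168 = 788 / 4,168 = 0.189060.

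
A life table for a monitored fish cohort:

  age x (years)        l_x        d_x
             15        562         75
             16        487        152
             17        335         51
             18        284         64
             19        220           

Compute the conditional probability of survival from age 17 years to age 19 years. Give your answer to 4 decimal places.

0.6567

The conditional survival probability is l_19/l_17 = 220/335 = 0.656716.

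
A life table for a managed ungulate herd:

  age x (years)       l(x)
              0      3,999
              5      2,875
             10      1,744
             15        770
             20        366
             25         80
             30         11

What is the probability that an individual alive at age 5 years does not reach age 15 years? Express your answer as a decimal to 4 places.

0.7322

P(die before 15 | alive at 5) = 1 − l(15)/l(5) = 1 − 770/2,875 = (2,105)/2,875 = 0.732174.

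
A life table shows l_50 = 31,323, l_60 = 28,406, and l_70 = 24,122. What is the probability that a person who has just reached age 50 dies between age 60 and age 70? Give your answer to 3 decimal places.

We want 10|10q50 = (l_60 − l_70)/l_50.
This is the probability of reaching 60 but not 70, conditional on being alive at 50: (l_60 − l_70) / l_50.
= (28,406 − 24,122) / 31,323 = 4,284 / 31,323 = 0.136769.

0.137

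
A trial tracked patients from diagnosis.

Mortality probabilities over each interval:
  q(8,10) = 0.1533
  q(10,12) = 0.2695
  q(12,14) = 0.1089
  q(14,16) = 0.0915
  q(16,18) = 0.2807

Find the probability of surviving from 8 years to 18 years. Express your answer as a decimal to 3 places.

0.360

Chaining the interval survival probabilities: (1 − 0.1533) × (1 − 0.2695) × (1 − 0.1089) × (1 − 0.0915) × (1 − 0.2807).
= 0.8467 × 0.7305 × 0.8911 × 0.9085 × 0.7193 = 0.360173.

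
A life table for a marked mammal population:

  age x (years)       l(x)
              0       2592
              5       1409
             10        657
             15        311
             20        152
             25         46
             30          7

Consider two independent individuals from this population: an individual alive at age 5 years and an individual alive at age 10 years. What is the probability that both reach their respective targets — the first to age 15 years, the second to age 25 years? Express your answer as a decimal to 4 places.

0.0155

p₁ = l(15)/l(5) = 311/1409 = 0.220724; p₂ = l(25)/l(10) = 46/657 = 0.070015.
P(both) = p₁ × p₂ = 0.220724 × 0.070015 = 0.015454.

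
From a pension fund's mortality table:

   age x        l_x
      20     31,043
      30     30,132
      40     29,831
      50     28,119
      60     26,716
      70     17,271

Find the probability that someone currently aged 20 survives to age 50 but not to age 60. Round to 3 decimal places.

0.045

We want 30|10q20 = (l_50 − l_60)/l_20.
This is the probability of reaching 50 but not 60, conditional on being alive at 20: (l_50 − l_60) / l_20.
= (28,119 − 26,716) / 31,043 = 1,403 / 31,043 = 0.045195.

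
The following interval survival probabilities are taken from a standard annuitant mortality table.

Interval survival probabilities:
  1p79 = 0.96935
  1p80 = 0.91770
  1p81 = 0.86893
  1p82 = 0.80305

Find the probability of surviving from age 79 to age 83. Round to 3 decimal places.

0.621

Survival from 79 to 83 is the product of surviving each interval: 0.96935 × 0.91770 × 0.86893 × 0.80305.
= 0.620739.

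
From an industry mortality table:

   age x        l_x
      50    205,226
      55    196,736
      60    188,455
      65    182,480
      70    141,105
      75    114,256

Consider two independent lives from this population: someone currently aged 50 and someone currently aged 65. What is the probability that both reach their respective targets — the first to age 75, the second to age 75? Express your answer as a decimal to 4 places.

0.3486

p₁ = l_75/l_50 = 114,256/205,226 = 0.556733; p₂ = l_75/l_65 = 114,256/182,480 = 0.626129.
P(both) = p₁ × p₂ = 0.556733 × 0.626129 = 0.348587.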